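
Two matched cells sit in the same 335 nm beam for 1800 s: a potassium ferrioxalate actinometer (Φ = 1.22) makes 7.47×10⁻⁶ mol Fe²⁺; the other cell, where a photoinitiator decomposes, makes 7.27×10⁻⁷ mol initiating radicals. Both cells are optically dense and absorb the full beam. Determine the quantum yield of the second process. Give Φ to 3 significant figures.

Photons absorbed by the actinometer: 7.47×10⁻⁶ / 1.22 = 6.123×10⁻⁶ mol.
Φ(unknown) = 7.27×10⁻⁷ / 6.123×10⁻⁶ = 0.119.

Φ = 0.119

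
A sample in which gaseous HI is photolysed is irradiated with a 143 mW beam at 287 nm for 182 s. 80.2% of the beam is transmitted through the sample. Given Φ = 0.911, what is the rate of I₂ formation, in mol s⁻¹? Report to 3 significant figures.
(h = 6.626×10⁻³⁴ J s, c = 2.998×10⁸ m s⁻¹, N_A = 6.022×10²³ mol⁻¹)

6.19×10⁻⁸ mol s⁻¹

Photon energy at 287 nm: hc/λ = (6.626×10⁻³⁴)(2.998×10⁸)/(287×10⁻⁹) = 6.922×10⁻¹⁹ J.
Energy delivered: (143 mW)(182 s) = 26.03 J.
Photons incident: 26.03 / 6.922×10⁻¹⁹ = 3.760×10¹⁹, i.e. 3.760×10¹⁹/6.022×10²³ = 6.244×10⁻⁵ mol.
Fraction absorbed: 1 − 80.2/100 = 0.1980.
Photons absorbed: 0.1980 × 6.244×10⁻⁵ = 1.236×10⁻⁵ mol.
Product formed: 0.911 × 1.236×10⁻⁵ = 1.126×10⁻⁵ mol.
Rate: 1.126×10⁻⁵ / 182 s = 6.19×10⁻⁸ mol s⁻¹.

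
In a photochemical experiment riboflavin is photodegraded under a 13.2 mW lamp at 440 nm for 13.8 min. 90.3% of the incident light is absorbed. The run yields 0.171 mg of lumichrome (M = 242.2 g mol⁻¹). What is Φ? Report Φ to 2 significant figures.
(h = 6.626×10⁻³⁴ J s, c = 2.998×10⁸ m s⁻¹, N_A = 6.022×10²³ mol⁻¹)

Φ = 0.019

Product: 0.171 mg / 242.2 g mol⁻¹ = 7.060×10⁻⁷ mol.
Photon energy at 440 nm: hc/λ = (6.626×10⁻³⁴)(2.998×10⁸)/(440×10⁻⁹) = 4.515×10⁻¹⁹ J.
Energy delivered: (13.2 mW)(828 s) = 10.93 J.
Photons incident: 10.93 / 4.515×10⁻¹⁹ = 2.421×10¹⁹, i.e. 2.421×10¹⁹/6.022×10²³ = 4.020×10⁻⁵ mol.
Photons absorbed: 0.903 × 4.020×10⁻⁵ = 3.630×10⁻⁵ mol.
Φ = 7.060×10⁻⁷ mol / 3.630×10⁻⁵ mol photons = 0.019.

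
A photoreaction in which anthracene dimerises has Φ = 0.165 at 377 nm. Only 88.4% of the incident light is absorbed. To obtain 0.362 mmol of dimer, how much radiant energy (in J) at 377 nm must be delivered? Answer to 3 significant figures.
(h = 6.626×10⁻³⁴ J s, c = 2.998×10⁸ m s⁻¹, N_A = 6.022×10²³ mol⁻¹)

788 J

Product: 0.362 mmol = 3.62×10⁻⁴ mol.
Photons that must be absorbed: 3.62×10⁻⁴ / 0.165 = 0.002194 mol.
Incident photons needed: 0.002194 / 0.884 = 0.002482 mol.
Photon energy: hc/λ = 5.269×10⁻¹⁹ J; per mole, 3.173×10⁵ J mol⁻¹.
Energy required: 0.002482 × 3.173×10⁵ = 788 J.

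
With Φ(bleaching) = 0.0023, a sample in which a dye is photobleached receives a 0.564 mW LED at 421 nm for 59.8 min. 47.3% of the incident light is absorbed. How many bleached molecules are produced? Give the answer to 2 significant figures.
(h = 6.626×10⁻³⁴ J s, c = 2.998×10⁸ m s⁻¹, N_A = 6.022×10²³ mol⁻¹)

4.7×10¹⁵ bleached molecules

Photon energy at 421 nm: hc/λ = (6.626×10⁻³⁴)(2.998×10⁸)/(421×10⁻⁹) = 4.718×10⁻¹⁹ J.
Energy delivered: (0.564 mW)(3588 s) = 2.024 J.
Photons incident: 2.024 / 4.718×10⁻¹⁹ = 4.290×10¹⁸, i.e. 4.290×10¹⁸/6.022×10²³ = 7.124×10⁻⁶ mol.
Photons absorbed: 0.473 × 7.124×10⁻⁶ = 3.370×10⁻⁶ mol.
Product: Φ × n_abs = 0.0023 × 3.370×10⁻⁶ = 7.751×10⁻⁹ mol.
As a count: 7.751×10⁻⁹ × 6.022×10²³ = 4.7×10¹⁵.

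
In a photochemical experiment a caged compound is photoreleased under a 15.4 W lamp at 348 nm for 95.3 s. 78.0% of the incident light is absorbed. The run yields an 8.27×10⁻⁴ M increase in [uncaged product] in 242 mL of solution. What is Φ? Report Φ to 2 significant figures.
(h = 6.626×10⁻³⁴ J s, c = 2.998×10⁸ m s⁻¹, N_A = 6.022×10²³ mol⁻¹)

Φ = 0.060

Product: (8.27×10⁻⁴ M)(0.242 L) = 2.001×10⁻⁴ mol.
Photon energy at 348 nm: hc/λ = (6.626×10⁻³⁴)(2.998×10⁸)/(348×10⁻⁹) = 5.708×10⁻¹⁹ J.
Energy delivered: (15.4 W)(95.3 s) = 1468 J.
Photons incident: 1468 / 5.708×10⁻¹⁹ = 2.572×10²¹, i.e. 2.572×10²¹/6.022×10²³ = 0.004271 mol.
Photons absorbed: 0.780 × 0.004271 = 0.003331 mol.
Φ = 2.001×10⁻⁴ mol / 0.003331 mol photons = 0.060.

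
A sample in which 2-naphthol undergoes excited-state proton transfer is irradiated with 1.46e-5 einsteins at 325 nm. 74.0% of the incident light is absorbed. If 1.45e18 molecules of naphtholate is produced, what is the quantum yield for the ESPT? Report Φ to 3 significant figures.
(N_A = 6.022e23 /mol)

Φ = 0.223

Product: 1.45e18 / 6.022e23 = 2.408e-6 mol.
Photons absorbed: 0.740 × 1.46e-5 = 1.080e-5 mol.
Φ = 2.408e-6 mol / 1.080e-5 mol photons = 0.223.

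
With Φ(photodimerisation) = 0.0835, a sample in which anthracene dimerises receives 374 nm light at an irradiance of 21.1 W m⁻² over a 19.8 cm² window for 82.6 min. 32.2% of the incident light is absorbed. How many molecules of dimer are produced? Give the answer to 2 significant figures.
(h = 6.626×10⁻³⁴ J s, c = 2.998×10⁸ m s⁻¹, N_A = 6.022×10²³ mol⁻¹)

Photon energy at 374 nm: hc/λ = (6.626×10⁻³⁴)(2.998×10⁸)/(374×10⁻⁹) = 5.311×10⁻¹⁹ J.
Energy delivered: (21.1 W m⁻²)(19.8×10⁻⁴ m²)(4956 s) = 207.1 J.
Photons incident: 207.1 / 5.311×10⁻¹⁹ = 3.899×10²⁰, i.e. 3.899×10²⁰/6.022×10²³ = 6.475×10⁻⁴ mol.
Photons absorbed: 0.322 × 6.475×10⁻⁴ = 2.085×10⁻⁴ mol.
Product: Φ × n_abs = 0.0835 × 2.085×10⁻⁴ = 1.741×10⁻⁵ mol.
As a count: 1.741×10⁻⁵ × 6.022×10²³ = 1.0×10¹⁹.

1.0×10¹⁹ molecules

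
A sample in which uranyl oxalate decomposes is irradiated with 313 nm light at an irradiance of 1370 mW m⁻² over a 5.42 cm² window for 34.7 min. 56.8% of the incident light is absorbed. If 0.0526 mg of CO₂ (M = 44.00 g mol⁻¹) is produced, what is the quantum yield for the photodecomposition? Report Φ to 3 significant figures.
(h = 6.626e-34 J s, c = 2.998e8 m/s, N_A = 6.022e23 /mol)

Product: 0.0526 mg / 44.00 g mol⁻¹ = 1.195e-6 mol.
Photon energy at 313 nm: hc/λ = (6.626e-34)(2.998e8)/(313e-9) = 6.347e-19 J.
Energy delivered: (1370 mW m⁻²)(5.42e-4 m²)(2082 s) = 1.546 J.
Photons incident: 1.546 / 6.347e-19 = 2.436e18, i.e. 2.436e18/6.022e23 = 4.045e-6 mol.
Photons absorbed: 0.568 × 4.045e-6 = 2.298e-6 mol.
Φ = 1.195e-6 mol / 2.298e-6 mol photons = 0.520.

Φ = 0.520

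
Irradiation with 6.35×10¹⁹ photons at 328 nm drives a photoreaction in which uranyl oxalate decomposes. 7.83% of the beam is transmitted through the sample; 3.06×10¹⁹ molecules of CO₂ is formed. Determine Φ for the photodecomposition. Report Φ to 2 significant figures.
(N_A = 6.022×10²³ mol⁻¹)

Product: 3.06×10¹⁹ / 6.022×10²³ = 5.081×10⁻⁵ mol.
Moles of photons: 6.35×10¹⁹ / 6.022×10²³ = 1.054×10⁻⁴ mol.
Fraction absorbed: 1 − 7.83/100 = 0.9217.
Photons absorbed: 0.9217 × 1.054×10⁻⁴ = 9.715×10⁻⁵ mol.
Φ = 5.081×10⁻⁵ mol / 9.715×10⁻⁵ mol photons = 0.52.

Φ = 0.52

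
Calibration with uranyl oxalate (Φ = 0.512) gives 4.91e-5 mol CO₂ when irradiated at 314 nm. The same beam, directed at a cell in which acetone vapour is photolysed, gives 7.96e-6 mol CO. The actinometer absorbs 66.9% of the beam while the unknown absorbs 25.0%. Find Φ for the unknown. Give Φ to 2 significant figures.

Photons absorbed by the actinometer: 4.91e-5 / 0.512 = 9.590e-5 mol.
Incident flux: 9.590e-5 / 0.669 = 1.433e-4 einstein.
Absorbed by unknown: 0.250 × 1.433e-4 = 3.583e-5 mol.
Φ(unknown) = 7.96e-6 / 3.583e-5 = 0.22.

Φ = 0.22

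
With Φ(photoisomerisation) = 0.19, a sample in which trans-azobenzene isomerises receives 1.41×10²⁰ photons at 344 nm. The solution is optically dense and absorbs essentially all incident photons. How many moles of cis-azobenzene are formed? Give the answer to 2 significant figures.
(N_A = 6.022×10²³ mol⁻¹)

4.4×10⁻⁵ mol

Moles of photons: 1.41×10²⁰ / 6.022×10²³ = 2.341×10⁻⁴ mol.
Product: Φ × n_abs = 0.19 × 2.341×10⁻⁴ = 4.448×10⁻⁵ mol.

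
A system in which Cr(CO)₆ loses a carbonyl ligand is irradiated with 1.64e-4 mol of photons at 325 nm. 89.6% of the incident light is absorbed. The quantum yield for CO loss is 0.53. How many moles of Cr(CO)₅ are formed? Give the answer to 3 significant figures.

7.79e-5 mol

Photons absorbed: 0.896 × 1.64e-4 = 1.469e-4 mol.
Product: Φ × n_abs = 0.53 × 1.469e-4 = 7.786e-5 mol.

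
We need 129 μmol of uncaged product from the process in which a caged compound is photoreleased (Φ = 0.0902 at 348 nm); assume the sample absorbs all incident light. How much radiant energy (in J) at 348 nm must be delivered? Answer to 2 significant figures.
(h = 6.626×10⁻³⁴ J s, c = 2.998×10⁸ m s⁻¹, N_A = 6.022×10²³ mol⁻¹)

Product: 129 μmol = 1.29×10⁻⁴ mol.
Photons that must be absorbed: 1.29×10⁻⁴ / 0.0902 = 0.001430 mol.
Photon energy: hc/λ = 5.708×10⁻¹⁹ J; per mole, 3.437×10⁵ J mol⁻¹.
Energy required: 0.001430 × 3.437×10⁵ = 490 J.

490 J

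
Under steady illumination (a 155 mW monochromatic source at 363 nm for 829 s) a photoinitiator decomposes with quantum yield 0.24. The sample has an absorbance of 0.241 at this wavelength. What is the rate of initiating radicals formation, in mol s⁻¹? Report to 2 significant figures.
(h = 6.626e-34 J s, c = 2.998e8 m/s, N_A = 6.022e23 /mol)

Photon energy at 363 nm: hc/λ = (6.626e-34)(2.998e8)/(363e-9) = 5.472e-19 J.
Energy delivered: (155 mW)(829 s) = 128.5 J.
Photons incident: 128.5 / 5.472e-19 = 2.348e20, i.e. 2.348e20/6.022e23 = 3.899e-4 mol.
Fraction absorbed: 1 − 10^(−0.241) = 0.4259.
Photons absorbed: 0.4259 × 3.899e-4 = 1.661e-4 mol.
Product formed: 0.24 × 1.661e-4 = 3.986e-5 mol.
Rate: 3.986e-5 / 829 s = 4.8e-8 mol s⁻¹.

4.8e-8 mol s⁻¹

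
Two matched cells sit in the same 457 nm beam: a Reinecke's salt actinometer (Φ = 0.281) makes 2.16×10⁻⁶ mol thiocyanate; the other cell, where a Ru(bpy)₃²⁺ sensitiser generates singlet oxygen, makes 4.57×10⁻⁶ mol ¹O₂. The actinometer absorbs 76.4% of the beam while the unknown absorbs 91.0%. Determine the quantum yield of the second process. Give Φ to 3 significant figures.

Photons absorbed by the actinometer: 2.16×10⁻⁶ / 0.281 = 7.687×10⁻⁶ mol.
Incident flux: 7.687×10⁻⁶ / 0.764 = 1.006×10⁻⁵ einstein.
Absorbed by unknown: 0.910 × 1.006×10⁻⁵ = 9.155×10⁻⁶ mol.
Φ(unknown) = 4.57×10⁻⁶ / 9.155×10⁻⁶ = 0.499.

Φ = 0.499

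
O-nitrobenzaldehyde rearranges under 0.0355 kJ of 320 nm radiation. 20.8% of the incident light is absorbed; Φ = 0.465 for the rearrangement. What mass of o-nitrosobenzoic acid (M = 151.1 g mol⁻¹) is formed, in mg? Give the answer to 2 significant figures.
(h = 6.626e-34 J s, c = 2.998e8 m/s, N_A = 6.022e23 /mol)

Photon energy at 320 nm: hc/λ = (6.626e-34)(2.998e8)/(320e-9) = 6.208e-19 J.
Incident energy: 0.0355 kJ = 35.5 J.
Photons incident: 35.5 / 6.208e-19 = 5.718e19, i.e. 5.718e19/6.022e23 = 9.495e-5 mol.
Photons absorbed: 0.208 × 9.495e-5 = 1.975e-5 mol.
Product: Φ × n_abs = 0.465 × 1.975e-5 = 9.184e-6 mol.
Mass: 9.184e-6 × 151.1 = 0.001388 g = 1.4 mg.

1.4 mg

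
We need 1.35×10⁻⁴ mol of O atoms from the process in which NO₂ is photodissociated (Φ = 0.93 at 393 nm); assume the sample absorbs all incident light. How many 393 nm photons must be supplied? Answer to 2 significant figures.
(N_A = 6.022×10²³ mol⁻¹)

Photons that must be absorbed: 1.35×10⁻⁴ / 0.93 = 1.452×10⁻⁴ mol.
Photon count: 1.452×10⁻⁴ × 6.022×10²³ = 8.7×10¹⁹.

8.7×10¹⁹ photons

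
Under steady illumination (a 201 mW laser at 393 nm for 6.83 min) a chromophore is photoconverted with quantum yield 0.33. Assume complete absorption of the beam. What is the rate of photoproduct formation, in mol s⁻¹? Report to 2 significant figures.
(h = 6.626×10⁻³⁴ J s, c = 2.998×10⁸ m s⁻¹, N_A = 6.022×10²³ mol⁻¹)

Photon energy at 393 nm: hc/λ = (6.626×10⁻³⁴)(2.998×10⁸)/(393×10⁻⁹) = 5.055×10⁻¹⁹ J.
Energy delivered: (201 mW)(409.8 s) = 82.37 J.
Photons incident: 82.37 / 5.055×10⁻¹⁹ = 1.629×10²⁰, i.e. 1.629×10²⁰/6.022×10²³ = 2.705×10⁻⁴ mol.
Product formed: 0.33 × 2.705×10⁻⁴ = 8.927×10⁻⁵ mol.
Rate: 8.927×10⁻⁵ / 409.8 s = 2.2×10⁻⁷ mol s⁻¹.

2.2×10⁻⁷ mol s⁻¹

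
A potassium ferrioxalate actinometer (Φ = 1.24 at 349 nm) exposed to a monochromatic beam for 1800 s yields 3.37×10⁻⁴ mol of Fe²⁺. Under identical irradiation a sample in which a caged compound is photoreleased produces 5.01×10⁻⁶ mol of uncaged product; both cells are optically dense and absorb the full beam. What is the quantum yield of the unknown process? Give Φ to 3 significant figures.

Φ = 0.0184

Photons absorbed by the actinometer: 3.37×10⁻⁴ / 1.24 = 2.718×10⁻⁴ mol.
Φ(unknown) = 5.01×10⁻⁶ / 2.718×10⁻⁴ = 0.0184.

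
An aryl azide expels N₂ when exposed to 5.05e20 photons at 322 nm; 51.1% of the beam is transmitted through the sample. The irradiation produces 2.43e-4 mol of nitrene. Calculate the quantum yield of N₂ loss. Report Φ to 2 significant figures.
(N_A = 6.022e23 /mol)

Moles of photons: 5.05e20 / 6.022e23 = 8.386e-4 mol.
Fraction absorbed: 1 − 51.1/100 = 0.4890.
Photons absorbed: 0.4890 × 8.386e-4 = 4.101e-4 mol.
Φ = 2.43e-4 mol / 4.101e-4 mol photons = 0.59.

Φ = 0.59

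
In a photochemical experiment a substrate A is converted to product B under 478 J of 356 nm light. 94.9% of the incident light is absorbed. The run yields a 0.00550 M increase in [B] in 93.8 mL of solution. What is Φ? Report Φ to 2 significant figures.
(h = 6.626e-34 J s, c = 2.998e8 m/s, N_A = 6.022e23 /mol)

Φ = 0.38

Product: (0.00550 M)(0.0938 L) = 5.159e-4 mol.
Photon energy at 356 nm: hc/λ = (6.626e-34)(2.998e8)/(356e-9) = 5.580e-19 J.
Photons incident: 478 / 5.580e-19 = 8.566e20, i.e. 8.566e20/6.022e23 = 0.001422 mol.
Photons absorbed: 0.949 × 0.001422 = 0.001349 mol.
Φ = 5.159e-4 mol / 0.001349 mol photons = 0.38.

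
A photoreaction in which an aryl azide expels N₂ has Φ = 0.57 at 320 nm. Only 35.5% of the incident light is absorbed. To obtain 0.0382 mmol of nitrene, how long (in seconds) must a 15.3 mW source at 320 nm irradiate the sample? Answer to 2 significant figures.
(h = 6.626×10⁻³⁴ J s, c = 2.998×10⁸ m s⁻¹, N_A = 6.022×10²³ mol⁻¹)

Product: 0.0382 mmol = 3.82×10⁻⁵ mol.
Photons that must be absorbed: 3.82×10⁻⁵ / 0.57 = 6.702×10⁻⁵ mol.
Incident photons needed: 6.702×10⁻⁵ / 0.355 = 1.888×10⁻⁴ mol.
Photon energy: hc/λ = 6.208×10⁻¹⁹ J; per mole, 3.738×10⁵ J mol⁻¹.
Energy required: 1.888×10⁻⁴ × 3.738×10⁵ = 70.57 J.
Time: 70.57 J / 0.0153 W = 4600 s.

t ≈ 4600 s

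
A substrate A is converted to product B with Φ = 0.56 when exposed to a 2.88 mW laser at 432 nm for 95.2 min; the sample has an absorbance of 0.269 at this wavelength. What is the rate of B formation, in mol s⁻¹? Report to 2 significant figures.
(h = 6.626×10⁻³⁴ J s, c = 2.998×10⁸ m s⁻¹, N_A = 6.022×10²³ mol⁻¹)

Photon energy at 432 nm: hc/λ = (6.626×10⁻³⁴)(2.998×10⁸)/(432×10⁻⁹) = 4.598×10⁻¹⁹ J.
Energy delivered: (2.88 mW)(5712 s) = 16.45 J.
Photons incident: 16.45 / 4.598×10⁻¹⁹ = 3.578×10¹⁹, i.e. 3.578×10¹⁹/6.022×10²³ = 5.942×10⁻⁵ mol.
Fraction absorbed: 1 − 10^(−0.269) = 0.4617.
Photons absorbed: 0.4617 × 5.942×10⁻⁵ = 2.743×10⁻⁵ mol.
Product formed: 0.56 × 2.743×10⁻⁵ = 1.536×10⁻⁵ mol.
Rate: 1.536×10⁻⁵ / 5712 s = 2.7×10⁻⁹ mol s⁻¹.

2.7×10⁻⁹ mol s⁻¹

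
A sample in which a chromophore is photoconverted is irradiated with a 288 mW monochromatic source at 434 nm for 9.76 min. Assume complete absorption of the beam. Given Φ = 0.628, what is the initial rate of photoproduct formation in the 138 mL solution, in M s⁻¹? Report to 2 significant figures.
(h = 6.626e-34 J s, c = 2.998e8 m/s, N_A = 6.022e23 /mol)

Photon energy at 434 nm: hc/λ = (6.626e-34)(2.998e8)/(434e-9) = 4.577e-19 J.
Energy delivered: (288 mW)(585.6 s) = 168.7 J.
Photons incident: 168.7 / 4.577e-19 = 3.686e20, i.e. 3.686e20/6.022e23 = 6.121e-4 mol.
Product formed: 0.628 × 6.121e-4 = 3.844e-4 mol.
Rate: 3.844e-4 mol / (585.6 s × 0.138 L) = 4.8e-6 M s⁻¹.

4.8e-6 M s⁻¹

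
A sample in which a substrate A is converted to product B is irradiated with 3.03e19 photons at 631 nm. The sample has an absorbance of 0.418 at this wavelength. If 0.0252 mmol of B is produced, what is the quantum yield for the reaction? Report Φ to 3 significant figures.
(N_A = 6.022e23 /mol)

Product: 0.0252 mmol = 2.52e-5 mol.
Moles of photons: 3.03e19 / 6.022e23 = 5.032e-5 mol.
Fraction absorbed: 1 − 10^(−0.418) = 0.6181.
Photons absorbed: 0.6181 × 5.032e-5 = 3.110e-5 mol.
Φ = 2.52e-5 mol / 3.110e-5 mol photons = 0.810.

Φ = 0.810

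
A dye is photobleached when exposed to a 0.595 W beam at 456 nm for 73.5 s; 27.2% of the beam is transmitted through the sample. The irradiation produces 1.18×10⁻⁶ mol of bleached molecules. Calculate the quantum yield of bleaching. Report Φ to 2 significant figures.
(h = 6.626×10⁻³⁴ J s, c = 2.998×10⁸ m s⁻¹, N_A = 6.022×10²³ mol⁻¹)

Photon energy at 456 nm: hc/λ = (6.626×10⁻³⁴)(2.998×10⁸)/(456×10⁻⁹) = 4.356×10⁻¹⁹ J.
Energy delivered: (0.595 W)(73.5 s) = 43.73 J.
Photons incident: 43.73 / 4.356×10⁻¹⁹ = 1.004×10²⁰, i.e. 1.004×10²⁰/6.022×10²³ = 1.667×10⁻⁴ mol.
Fraction absorbed: 1 − 27.2/100 = 0.7280.
Photons absorbed: 0.7280 × 1.667×10⁻⁴ = 1.214×10⁻⁴ mol.
Φ = 1.18×10⁻⁶ mol / 1.214×10⁻⁴ mol photons = 0.0097.

Φ = 0.0097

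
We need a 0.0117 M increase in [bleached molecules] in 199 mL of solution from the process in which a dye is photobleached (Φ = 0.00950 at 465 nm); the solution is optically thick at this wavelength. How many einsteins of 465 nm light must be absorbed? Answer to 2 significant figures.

Product: (0.0117 M)(0.199 L) = 0.002328 mol.
Photons that must be absorbed: 0.002328 / 0.00950 = 0.2451 mol.

0.25 einstein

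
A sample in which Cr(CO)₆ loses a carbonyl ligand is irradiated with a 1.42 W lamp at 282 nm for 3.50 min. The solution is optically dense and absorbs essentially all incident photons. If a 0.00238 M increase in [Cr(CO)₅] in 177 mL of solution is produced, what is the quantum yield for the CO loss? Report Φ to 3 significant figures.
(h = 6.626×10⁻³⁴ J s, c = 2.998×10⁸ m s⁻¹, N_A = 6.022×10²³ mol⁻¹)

Product: (0.00238 M)(0.177 L) = 4.213×10⁻⁴ mol.
Photon energy at 282 nm: hc/λ = (6.626×10⁻³⁴)(2.998×10⁸)/(282×10⁻⁹) = 7.044×10⁻¹⁹ J.
Energy delivered: (1.42 W)(210 s) = 298.2 J.
Photons incident: 298.2 / 7.044×10⁻¹⁹ = 4.233×10²⁰, i.e. 4.233×10²⁰/6.022×10²³ = 7.029×10⁻⁴ mol.
Φ = 4.213×10⁻⁴ mol / 7.029×10⁻⁴ mol photons = 0.599.

Φ = 0.599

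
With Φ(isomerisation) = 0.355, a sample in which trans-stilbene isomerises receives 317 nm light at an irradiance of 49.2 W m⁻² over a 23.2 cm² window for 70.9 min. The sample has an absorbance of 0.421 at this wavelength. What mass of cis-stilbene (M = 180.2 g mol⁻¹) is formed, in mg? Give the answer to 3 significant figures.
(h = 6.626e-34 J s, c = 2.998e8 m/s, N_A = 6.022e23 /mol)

Photon energy at 317 nm: hc/λ = (6.626e-34)(2.998e8)/(317e-9) = 6.266e-19 J.
Energy delivered: (49.2 W m⁻²)(23.2e-4 m²)(4254 s) = 485.6 J.
Photons incident: 485.6 / 6.266e-19 = 7.750e20, i.e. 7.750e20/6.022e23 = 0.001287 mol.
Fraction absorbed: 1 − 10^(−0.421) = 0.6207.
Photons absorbed: 0.6207 × 0.001287 = 7.988e-4 mol.
Product: Φ × n_abs = 0.355 × 7.988e-4 = 2.836e-4 mol.
Mass: 2.836e-4 × 180.2 = 0.05110 g = 51.1 mg.

51.1 mg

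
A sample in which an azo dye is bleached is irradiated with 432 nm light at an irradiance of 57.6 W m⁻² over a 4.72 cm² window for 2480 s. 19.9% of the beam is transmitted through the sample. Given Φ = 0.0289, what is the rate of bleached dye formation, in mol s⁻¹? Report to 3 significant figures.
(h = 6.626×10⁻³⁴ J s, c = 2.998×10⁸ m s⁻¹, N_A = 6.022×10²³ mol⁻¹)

2.27×10⁻⁹ mol s⁻¹

Photon energy at 432 nm: hc/λ = (6.626×10⁻³⁴)(2.998×10⁸)/(432×10⁻⁹) = 4.598×10⁻¹⁹ J.
Energy delivered: (57.6 W m⁻²)(4.72×10⁻⁴ m²)(2480 s) = 67.42 J.
Photons incident: 67.42 / 4.598×10⁻¹⁹ = 1.466×10²⁰, i.e. 1.466×10²⁰/6.022×10²³ = 2.434×10⁻⁴ mol.
Fraction absorbed: 1 − 19.9/100 = 0.8010.
Photons absorbed: 0.8010 × 2.434×10⁻⁴ = 1.950×10⁻⁴ mol.
Product formed: 0.0289 × 1.950×10⁻⁴ = 5.636×10⁻⁶ mol.
Rate: 5.636×10⁻⁶ / 2480 s = 2.27×10⁻⁹ mol s⁻¹.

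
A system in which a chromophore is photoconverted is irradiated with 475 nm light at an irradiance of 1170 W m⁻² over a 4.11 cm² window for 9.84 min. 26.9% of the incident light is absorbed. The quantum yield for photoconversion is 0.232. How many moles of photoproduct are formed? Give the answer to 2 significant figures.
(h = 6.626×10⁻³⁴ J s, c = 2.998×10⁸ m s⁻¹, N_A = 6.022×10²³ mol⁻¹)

Photon energy at 475 nm: hc/λ = (6.626×10⁻³⁴)(2.998×10⁸)/(475×10⁻⁹) = 4.182×10⁻¹⁹ J.
Energy delivered: (1170 W m⁻²)(4.11×10⁻⁴ m²)(590.4 s) = 283.9 J.
Photons incident: 283.9 / 4.182×10⁻¹⁹ = 6.789×10²⁰, i.e. 6.789×10²⁰/6.022×10²³ = 0.001127 mol.
Photons absorbed: 0.269 × 0.001127 = 3.032×10⁻⁴ mol.
Product: Φ × n_abs = 0.232 × 3.032×10⁻⁴ = 7.034×10⁻⁵ mol.

7.0×10⁻⁵ mol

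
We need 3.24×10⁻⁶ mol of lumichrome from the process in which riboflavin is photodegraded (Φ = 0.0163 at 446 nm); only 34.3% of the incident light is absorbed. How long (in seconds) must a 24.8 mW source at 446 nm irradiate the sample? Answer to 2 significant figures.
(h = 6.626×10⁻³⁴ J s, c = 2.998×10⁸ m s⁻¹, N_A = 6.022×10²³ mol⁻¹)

t ≈ 6300 s

Photons that must be absorbed: 3.24×10⁻⁶ / 0.0163 = 1.988×10⁻⁴ mol.
Incident photons needed: 1.988×10⁻⁴ / 0.343 = 5.796×10⁻⁴ mol.
Photon energy: hc/λ = 4.454×10⁻¹⁹ J; per mole, 2.682×10⁵ J mol⁻¹.
Energy required: 5.796×10⁻⁴ × 2.682×10⁵ = 155.4 J.
Time: 155.4 J / 0.0248 W = 6300 s.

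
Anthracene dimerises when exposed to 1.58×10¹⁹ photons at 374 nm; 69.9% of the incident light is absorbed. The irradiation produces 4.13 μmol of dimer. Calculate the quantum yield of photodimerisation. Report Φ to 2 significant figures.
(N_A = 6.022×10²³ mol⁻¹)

Φ = 0.23

Product: 4.13 μmol = 4.13×10⁻⁶ mol.
Moles of photons: 1.58×10¹⁹ / 6.022×10²³ = 2.624×10⁻⁵ mol.
Photons absorbed: 0.699 × 2.624×10⁻⁵ = 1.834×10⁻⁵ mol.
Φ = 4.13×10⁻⁶ mol / 1.834×10⁻⁵ mol photons = 0.23.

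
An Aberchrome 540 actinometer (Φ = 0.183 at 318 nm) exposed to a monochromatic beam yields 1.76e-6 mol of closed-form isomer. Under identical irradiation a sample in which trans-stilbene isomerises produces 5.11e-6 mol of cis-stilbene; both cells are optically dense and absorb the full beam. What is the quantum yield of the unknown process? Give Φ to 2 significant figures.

Photons absorbed by the actinometer: 1.76e-6 / 0.183 = 9.617e-6 mol.
Φ(unknown) = 5.11e-6 / 9.617e-6 = 0.53.

Φ = 0.53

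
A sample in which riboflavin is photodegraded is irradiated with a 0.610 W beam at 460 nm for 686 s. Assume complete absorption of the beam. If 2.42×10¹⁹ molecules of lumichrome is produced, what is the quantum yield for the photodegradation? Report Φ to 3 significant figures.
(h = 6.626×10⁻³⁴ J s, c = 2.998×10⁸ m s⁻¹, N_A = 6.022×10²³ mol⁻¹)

Product: 2.42×10¹⁹ / 6.022×10²³ = 4.019×10⁻⁵ mol.
Photon energy at 460 nm: hc/λ = (6.626×10⁻³⁴)(2.998×10⁸)/(460×10⁻⁹) = 4.318×10⁻¹⁹ J.
Energy delivered: (0.610 W)(686 s) = 418.5 J.
Photons incident: 418.5 / 4.318×10⁻¹⁹ = 9.692×10²⁰, i.e. 9.692×10²⁰/6.022×10²³ = 0.001609 mol.
Φ = 4.019×10⁻⁵ mol / 0.001609 mol photons = 0.0250.

Φ = 0.0250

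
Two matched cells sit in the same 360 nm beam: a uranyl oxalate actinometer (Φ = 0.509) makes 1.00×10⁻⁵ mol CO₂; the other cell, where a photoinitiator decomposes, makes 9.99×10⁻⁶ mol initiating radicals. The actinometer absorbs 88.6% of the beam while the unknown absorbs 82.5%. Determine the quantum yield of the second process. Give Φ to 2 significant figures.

Photons absorbed by the actinometer: 1.00×10⁻⁵ / 0.509 = 1.965×10⁻⁵ mol.
Incident flux: 1.965×10⁻⁵ / 0.886 = 2.218×10⁻⁵ einstein.
Absorbed by unknown: 0.825 × 2.218×10⁻⁵ = 1.830×10⁻⁵ mol.
Φ(unknown) = 9.99×10⁻⁶ / 1.830×10⁻⁵ = 0.55.

Φ = 0.55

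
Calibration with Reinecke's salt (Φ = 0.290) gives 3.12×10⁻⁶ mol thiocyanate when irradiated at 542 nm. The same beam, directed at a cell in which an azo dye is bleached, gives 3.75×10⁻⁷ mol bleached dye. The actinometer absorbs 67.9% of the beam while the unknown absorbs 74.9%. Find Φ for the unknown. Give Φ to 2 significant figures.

Photons absorbed by the actinometer: 3.12×10⁻⁶ / 0.290 = 1.076×10⁻⁵ mol.
Incident flux: 1.076×10⁻⁵ / 0.679 = 1.585×10⁻⁵ einstein.
Absorbed by unknown: 0.749 × 1.585×10⁻⁵ = 1.187×10⁻⁵ mol.
Φ(unknown) = 3.75×10⁻⁷ / 1.187×10⁻⁵ = 0.032.

Φ = 0.032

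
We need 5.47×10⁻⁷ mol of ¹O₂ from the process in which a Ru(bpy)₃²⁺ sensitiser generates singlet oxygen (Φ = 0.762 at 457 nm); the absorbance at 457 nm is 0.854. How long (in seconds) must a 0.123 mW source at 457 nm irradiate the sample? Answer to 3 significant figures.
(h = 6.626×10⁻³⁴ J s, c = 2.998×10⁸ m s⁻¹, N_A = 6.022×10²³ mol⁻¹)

Photons that must be absorbed: 5.47×10⁻⁷ / 0.762 = 7.178×10⁻⁷ mol.
Fraction absorbed: 1 − 10^(−0.854) = 0.8600.
Incident photons needed: 7.178×10⁻⁷ / 0.8600 = 8.347×10⁻⁷ mol.
Photon energy: hc/λ = 4.347×10⁻¹⁹ J; per mole, 2.618×10⁵ J mol⁻¹.
Energy required: 8.347×10⁻⁷ × 2.618×10⁵ = 0.2185 J.
Time: 0.2185 J / 0.000123 W = 1780 s.

t ≈ 1780 s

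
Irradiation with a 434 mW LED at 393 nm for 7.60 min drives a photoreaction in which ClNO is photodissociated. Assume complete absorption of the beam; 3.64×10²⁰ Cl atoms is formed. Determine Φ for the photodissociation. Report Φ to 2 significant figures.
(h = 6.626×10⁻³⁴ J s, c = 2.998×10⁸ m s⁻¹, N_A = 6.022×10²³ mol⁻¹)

Φ = 0.93

Product: 3.64×10²⁰ / 6.022×10²³ = 6.045×10⁻⁴ mol.
Photon energy at 393 nm: hc/λ = (6.626×10⁻³⁴)(2.998×10⁸)/(393×10⁻⁹) = 5.055×10⁻¹⁹ J.
Energy delivered: (434 mW)(456 s) = 197.9 J.
Photons incident: 197.9 / 5.055×10⁻¹⁹ = 3.915×10²⁰, i.e. 3.915×10²⁰/6.022×10²³ = 6.501×10⁻⁴ mol.
Φ = 6.045×10⁻⁴ mol / 6.501×10⁻⁴ mol photons = 0.93.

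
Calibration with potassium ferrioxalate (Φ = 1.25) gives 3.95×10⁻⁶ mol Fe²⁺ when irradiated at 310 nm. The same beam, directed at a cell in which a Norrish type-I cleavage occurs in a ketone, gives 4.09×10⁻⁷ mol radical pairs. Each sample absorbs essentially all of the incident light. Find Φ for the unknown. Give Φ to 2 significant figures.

Photons absorbed by the actinometer: 3.95×10⁻⁶ / 1.25 = 3.160×10⁻⁶ mol.
Φ(unknown) = 4.09×10⁻⁷ / 3.160×10⁻⁶ = 0.13.

Φ = 0.13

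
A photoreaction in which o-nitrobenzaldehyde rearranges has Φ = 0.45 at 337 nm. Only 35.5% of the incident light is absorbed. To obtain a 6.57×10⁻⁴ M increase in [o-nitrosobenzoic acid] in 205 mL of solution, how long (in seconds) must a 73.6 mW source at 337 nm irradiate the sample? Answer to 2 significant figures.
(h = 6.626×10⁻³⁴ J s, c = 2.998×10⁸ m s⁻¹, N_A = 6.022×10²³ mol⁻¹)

t ≈ 4100 s

Product: (6.57×10⁻⁴ M)(0.205 L) = 1.347×10⁻⁴ mol.
Photons that must be absorbed: 1.347×10⁻⁴ / 0.45 = 2.993×10⁻⁴ mol.
Incident photons needed: 2.993×10⁻⁴ / 0.355 = 8.431×10⁻⁴ mol.
Photon energy: hc/λ = 5.895×10⁻¹⁹ J; per mole, 3.550×10⁵ J mol⁻¹.
Energy required: 8.431×10⁻⁴ × 3.550×10⁵ = 299.3 J.
Time: 299.3 J / 0.0736 W = 4100 s.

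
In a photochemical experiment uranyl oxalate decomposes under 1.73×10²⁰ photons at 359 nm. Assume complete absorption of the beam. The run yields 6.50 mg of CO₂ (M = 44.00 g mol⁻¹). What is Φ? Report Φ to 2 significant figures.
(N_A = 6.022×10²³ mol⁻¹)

Product: 6.50 mg / 44.00 g mol⁻¹ = 1.477×10⁻⁴ mol.
Moles of photons: 1.73×10²⁰ / 6.022×10²³ = 2.873×10⁻⁴ mol.
Φ = 1.477×10⁻⁴ mol / 2.873×10⁻⁴ mol photons = 0.51.

Φ = 0.51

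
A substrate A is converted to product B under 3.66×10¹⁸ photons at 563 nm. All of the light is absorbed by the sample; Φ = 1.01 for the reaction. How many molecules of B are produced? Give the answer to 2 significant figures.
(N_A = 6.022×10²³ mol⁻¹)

Moles of photons: 3.66×10¹⁸ / 6.022×10²³ = 6.078×10⁻⁶ mol.
Product: Φ × n_abs = 1.01 × 6.078×10⁻⁶ = 6.139×10⁻⁶ mol.
As a count: 6.139×10⁻⁶ × 6.022×10²³ = 3.7×10¹⁸.

3.7×10¹⁸ molecules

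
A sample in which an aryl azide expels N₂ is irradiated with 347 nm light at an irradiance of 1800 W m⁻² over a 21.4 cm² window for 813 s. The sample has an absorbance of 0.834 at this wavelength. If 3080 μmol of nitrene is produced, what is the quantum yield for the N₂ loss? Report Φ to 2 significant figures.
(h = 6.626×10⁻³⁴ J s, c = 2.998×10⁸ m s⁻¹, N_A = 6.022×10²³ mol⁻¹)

Product: 3080 μmol = 0.00308 mol.
Photon energy at 347 nm: hc/λ = (6.626×10⁻³⁴)(2.998×10⁸)/(347×10⁻⁹) = 5.725×10⁻¹⁹ J.
Energy delivered: (1800 W m⁻²)(21.4×10⁻⁴ m²)(813 s) = 3132 J.
Photons incident: 3132 / 5.725×10⁻¹⁹ = 5.471×10²¹, i.e. 5.471×10²¹/6.022×10²³ = 0.009085 mol.
Fraction absorbed: 1 − 10^(−0.834) = 0.8534.
Photons absorbed: 0.8534 × 0.009085 = 0.007753 mol.
Φ = 0.00308 mol / 0.007753 mol photons = 0.40.

Φ = 0.40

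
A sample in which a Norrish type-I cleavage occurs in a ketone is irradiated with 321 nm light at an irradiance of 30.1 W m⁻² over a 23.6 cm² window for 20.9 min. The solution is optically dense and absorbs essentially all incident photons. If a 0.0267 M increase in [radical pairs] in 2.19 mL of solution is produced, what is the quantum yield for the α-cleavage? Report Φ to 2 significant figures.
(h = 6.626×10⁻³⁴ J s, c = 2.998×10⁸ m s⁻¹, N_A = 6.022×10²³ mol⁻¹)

Φ = 0.24

Product: (0.0267 M)(0.00219 L) = 5.847×10⁻⁵ mol.
Photon energy at 321 nm: hc/λ = (6.626×10⁻³⁴)(2.998×10⁸)/(321×10⁻⁹) = 6.188×10⁻¹⁹ J.
Energy delivered: (30.1 W m⁻²)(23.6×10⁻⁴ m²)(1254 s) = 89.08 J.
Photons incident: 89.08 / 6.188×10⁻¹⁹ = 1.440×10²⁰, i.e. 1.440×10²⁰/6.022×10²³ = 2.391×10⁻⁴ mol.
Φ = 5.847×10⁻⁵ mol / 2.391×10⁻⁴ mol photons = 0.24.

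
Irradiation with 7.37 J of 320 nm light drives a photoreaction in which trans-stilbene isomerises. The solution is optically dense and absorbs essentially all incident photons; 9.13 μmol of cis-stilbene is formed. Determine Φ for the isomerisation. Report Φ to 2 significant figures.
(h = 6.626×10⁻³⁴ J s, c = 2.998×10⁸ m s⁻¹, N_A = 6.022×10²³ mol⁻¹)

Product: 9.13 μmol = 9.13×10⁻⁶ mol.
Photon energy at 320 nm: hc/λ = (6.626×10⁻³⁴)(2.998×10⁸)/(320×10⁻⁹) = 6.208×10⁻¹⁹ J.
Photons incident: 7.37 / 6.208×10⁻¹⁹ = 1.187×10¹⁹, i.e. 1.187×10¹⁹/6.022×10²³ = 1.971×10⁻⁵ mol.
Φ = 9.13×10⁻⁶ mol / 1.971×10⁻⁵ mol photons = 0.46.

Φ = 0.46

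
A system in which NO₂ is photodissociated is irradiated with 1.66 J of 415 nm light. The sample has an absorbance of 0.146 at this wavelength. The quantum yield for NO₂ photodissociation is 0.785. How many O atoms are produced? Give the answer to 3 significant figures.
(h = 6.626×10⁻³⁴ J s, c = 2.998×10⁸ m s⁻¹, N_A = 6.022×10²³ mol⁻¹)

Photon energy at 415 nm: hc/λ = (6.626×10⁻³⁴)(2.998×10⁸)/(415×10⁻⁹) = 4.787×10⁻¹⁹ J.
Photons incident: 1.66 / 4.787×10⁻¹⁹ = 3.468×10¹⁸, i.e. 3.468×10¹⁸/6.022×10²³ = 5.759×10⁻⁶ mol.
Fraction absorbed: 1 − 10^(−0.146) = 0.2855.
Photons absorbed: 0.2855 × 5.759×10⁻⁶ = 1.644×10⁻⁶ mol.
Product: Φ × n_abs = 0.785 × 1.644×10⁻⁶ = 1.291×10⁻⁶ mol.
As a count: 1.291×10⁻⁶ × 6.022×10²³ = 7.77×10¹⁷.

7.77×10¹⁷ atoms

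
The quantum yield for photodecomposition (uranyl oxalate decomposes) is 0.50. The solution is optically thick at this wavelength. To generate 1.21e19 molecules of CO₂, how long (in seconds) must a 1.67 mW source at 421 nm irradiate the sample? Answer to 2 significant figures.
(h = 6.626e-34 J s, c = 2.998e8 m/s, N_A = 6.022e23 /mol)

t ≈ 6800 s

Product: 1.21e19 / 6.022e23 = 2.009e-5 mol.
Photons that must be absorbed: 2.009e-5 / 0.50 = 4.018e-5 mol.
Photon energy: hc/λ = 4.718e-19 J; per mole, 2.841e5 J mol⁻¹.
Energy required: 4.018e-5 × 2.841e5 = 11.42 J.
Time: 11.42 J / 0.00167 W = 6800 s.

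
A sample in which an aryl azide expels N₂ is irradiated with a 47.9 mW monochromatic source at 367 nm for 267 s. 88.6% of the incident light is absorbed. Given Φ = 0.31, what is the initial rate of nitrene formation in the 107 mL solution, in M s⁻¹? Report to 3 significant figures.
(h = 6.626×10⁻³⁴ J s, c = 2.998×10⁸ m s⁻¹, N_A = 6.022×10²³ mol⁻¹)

3.77×10⁻⁷ M s⁻¹

Photon energy at 367 nm: hc/λ = (6.626×10⁻³⁴)(2.998×10⁸)/(367×10⁻⁹) = 5.413×10⁻¹⁹ J.
Energy delivered: (47.9 mW)(267 s) = 12.79 J.
Photons incident: 12.79 / 5.413×10⁻¹⁹ = 2.363×10¹⁹, i.e. 2.363×10¹⁹/6.022×10²³ = 3.924×10⁻⁵ mol.
Photons absorbed: 0.886 × 3.924×10⁻⁵ = 3.477×10⁻⁵ mol.
Product formed: 0.31 × 3.477×10⁻⁵ = 1.078×10⁻⁵ mol.
Rate: 1.078×10⁻⁵ mol / (267 s × 0.107 L) = 3.77×10⁻⁷ M s⁻¹.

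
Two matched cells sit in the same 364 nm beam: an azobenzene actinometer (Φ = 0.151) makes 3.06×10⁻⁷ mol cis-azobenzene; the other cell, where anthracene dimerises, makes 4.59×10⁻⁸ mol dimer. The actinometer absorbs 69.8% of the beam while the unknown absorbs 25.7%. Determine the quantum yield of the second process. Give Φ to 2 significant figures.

Photons absorbed by the actinometer: 3.06×10⁻⁷ / 0.151 = 2.026×10⁻⁶ mol.
Incident flux: 2.026×10⁻⁶ / 0.698 = 2.903×10⁻⁶ einstein.
Absorbed by unknown: 0.257 × 2.903×10⁻⁶ = 7.461×10⁻⁷ mol.
Φ(unknown) = 4.59×10⁻⁸ / 7.461×10⁻⁷ = 0.062.

Φ = 0.062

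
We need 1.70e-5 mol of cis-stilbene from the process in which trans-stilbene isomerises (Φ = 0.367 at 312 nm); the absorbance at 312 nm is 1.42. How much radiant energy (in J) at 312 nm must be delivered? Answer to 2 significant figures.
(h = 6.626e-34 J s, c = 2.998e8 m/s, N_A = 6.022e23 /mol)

18 J

Photons that must be absorbed: 1.70e-5 / 0.367 = 4.632e-5 mol.
Fraction absorbed: 1 − 10^(−1.42) = 0.9620.
Incident photons needed: 4.632e-5 / 0.9620 = 4.815e-5 mol.
Photon energy: hc/λ = 6.367e-19 J; per mole, 3.834e5 J mol⁻¹.
Energy required: 4.815e-5 × 3.834e5 = 18 J.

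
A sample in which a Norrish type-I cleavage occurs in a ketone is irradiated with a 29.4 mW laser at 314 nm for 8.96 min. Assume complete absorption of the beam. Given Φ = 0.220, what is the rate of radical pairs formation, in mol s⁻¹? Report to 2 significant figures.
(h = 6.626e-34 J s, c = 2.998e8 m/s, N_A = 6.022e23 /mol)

Photon energy at 314 nm: hc/λ = (6.626e-34)(2.998e8)/(314e-9) = 6.326e-19 J.
Energy delivered: (29.4 mW)(537.6 s) = 15.81 J.
Photons incident: 15.81 / 6.326e-19 = 2.499e19, i.e. 2.499e19/6.022e23 = 4.150e-5 mol.
Product formed: 0.220 × 4.150e-5 = 9.130e-6 mol.
Rate: 9.130e-6 / 537.6 s = 1.7e-8 mol s⁻¹.

1.7e-8 mol s⁻¹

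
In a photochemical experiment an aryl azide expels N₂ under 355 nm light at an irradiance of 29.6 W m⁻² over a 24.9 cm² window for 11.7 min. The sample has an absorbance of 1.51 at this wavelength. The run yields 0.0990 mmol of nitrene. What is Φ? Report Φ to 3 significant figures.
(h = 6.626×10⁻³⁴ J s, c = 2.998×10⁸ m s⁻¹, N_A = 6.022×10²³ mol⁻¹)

Φ = 0.665

Product: 0.0990 mmol = 9.90×10⁻⁵ mol.
Photon energy at 355 nm: hc/λ = (6.626×10⁻³⁴)(2.998×10⁸)/(355×10⁻⁹) = 5.596×10⁻¹⁹ J.
Energy delivered: (29.6 W m⁻²)(24.9×10⁻⁴ m²)(702 s) = 51.74 J.
Photons incident: 51.74 / 5.596×10⁻¹⁹ = 9.246×10¹⁹, i.e. 9.246×10¹⁹/6.022×10²³ = 1.535×10⁻⁴ mol.
Fraction absorbed: 1 − 10^(−1.51) = 0.9691.
Photons absorbed: 0.9691 × 1.535×10⁻⁴ = 1.488×10⁻⁴ mol.
Φ = 9.90×10⁻⁵ mol / 1.488×10⁻⁴ mol photons = 0.665.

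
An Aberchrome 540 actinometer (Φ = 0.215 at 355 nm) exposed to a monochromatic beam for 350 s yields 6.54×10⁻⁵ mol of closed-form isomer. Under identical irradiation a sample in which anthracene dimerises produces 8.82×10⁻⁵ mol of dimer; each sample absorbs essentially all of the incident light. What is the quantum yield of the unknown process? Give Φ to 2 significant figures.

Photons absorbed by the actinometer: 6.54×10⁻⁵ / 0.215 = 3.042×10⁻⁴ mol.
Φ(unknown) = 8.82×10⁻⁵ / 3.042×10⁻⁴ = 0.29.

Φ = 0.29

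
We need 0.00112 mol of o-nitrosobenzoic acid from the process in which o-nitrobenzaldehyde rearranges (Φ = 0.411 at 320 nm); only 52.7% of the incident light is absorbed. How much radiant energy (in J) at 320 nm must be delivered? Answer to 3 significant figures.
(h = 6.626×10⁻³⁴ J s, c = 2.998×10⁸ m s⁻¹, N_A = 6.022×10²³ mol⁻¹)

Photons that must be absorbed: 0.00112 / 0.411 = 0.002725 mol.
Incident photons needed: 0.002725 / 0.527 = 0.005171 mol.
Photon energy: hc/λ = 6.208×10⁻¹⁹ J; per mole, 3.738×10⁵ J mol⁻¹.
Energy required: 0.005171 × 3.738×10⁵ = 1930 J.

1930 J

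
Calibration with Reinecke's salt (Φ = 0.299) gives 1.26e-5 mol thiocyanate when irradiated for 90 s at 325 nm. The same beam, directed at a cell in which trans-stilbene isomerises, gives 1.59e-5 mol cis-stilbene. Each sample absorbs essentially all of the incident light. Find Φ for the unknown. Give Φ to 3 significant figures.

Φ = 0.377

Photons absorbed by the actinometer: 1.26e-5 / 0.299 = 4.214e-5 mol.
Φ(unknown) = 1.59e-5 / 4.214e-5 = 0.377.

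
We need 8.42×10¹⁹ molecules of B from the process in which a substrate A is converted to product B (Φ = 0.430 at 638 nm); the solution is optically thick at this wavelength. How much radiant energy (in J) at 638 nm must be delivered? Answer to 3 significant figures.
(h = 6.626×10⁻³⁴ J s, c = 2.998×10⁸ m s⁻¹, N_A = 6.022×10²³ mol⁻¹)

Product: 8.42×10¹⁹ / 6.022×10²³ = 1.398×10⁻⁴ mol.
Photons that must be absorbed: 1.398×10⁻⁴ / 0.430 = 3.251×10⁻⁴ mol.
Photon energy: hc/λ = 3.114×10⁻¹⁹ J; per mole, 1.875×10⁵ J mol⁻¹.
Energy required: 3.251×10⁻⁴ × 1.875×10⁵ = 61.0 J.

61.0 J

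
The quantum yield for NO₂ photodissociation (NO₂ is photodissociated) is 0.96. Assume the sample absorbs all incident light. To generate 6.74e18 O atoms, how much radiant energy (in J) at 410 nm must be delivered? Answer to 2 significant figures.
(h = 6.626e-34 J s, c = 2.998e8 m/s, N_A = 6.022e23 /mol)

3.4 J

Product: 6.74e18 / 6.022e23 = 1.119e-5 mol.
Photons that must be absorbed: 1.119e-5 / 0.96 = 1.166e-5 mol.
Photon energy: hc/λ = 4.845e-19 J; per mole, 2.918e5 J mol⁻¹.
Energy required: 1.166e-5 × 2.918e5 = 3.4 J.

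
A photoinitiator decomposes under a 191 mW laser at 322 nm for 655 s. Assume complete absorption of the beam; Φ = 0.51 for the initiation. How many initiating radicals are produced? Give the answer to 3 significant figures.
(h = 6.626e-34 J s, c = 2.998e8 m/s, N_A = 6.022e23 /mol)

Photon energy at 322 nm: hc/λ = (6.626e-34)(2.998e8)/(322e-9) = 6.169e-19 J.
Energy delivered: (191 mW)(655 s) = 125.1 J.
Photons incident: 125.1 / 6.169e-19 = 2.028e20, i.e. 2.028e20/6.022e23 = 3.368e-4 mol.
Product: Φ × n_abs = 0.51 × 3.368e-4 = 1.718e-4 mol.
As a count: 1.718e-4 × 6.022e23 = 1.03e20.

1.03e20 initiating radicals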